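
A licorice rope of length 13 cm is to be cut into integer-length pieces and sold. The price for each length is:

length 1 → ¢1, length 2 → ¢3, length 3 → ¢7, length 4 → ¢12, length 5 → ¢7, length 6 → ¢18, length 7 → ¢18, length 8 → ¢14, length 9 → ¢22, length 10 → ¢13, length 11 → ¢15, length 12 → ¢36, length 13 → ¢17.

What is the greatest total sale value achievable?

Build v[k] bottom-up: v[k] = max over allowed piece i of (p[i] + v[k−i]).
v[1] = 1
v[2] = max(1+1, 3+0) = 3
v[3] = max(1+3, 3+1, 7+0) = 7
v[4] = max(1+7, 3+3, 7+1, 12+0) = 12
v[5] = max(1+12, 3+7, 7+3, 12+1, 7+0) = 13
v[6] = max(1+13, 3+12, 7+7, 12+3, 7+1, 18+0) = 18
v[7] = max(1+18, 3+13, 7+12, …, 18+1, 18+0) = 19
v[8] = max(1+19, 3+18, 7+13, …, 18+1, 14+0) = 24
v[9] = max(1+24, 3+19, 7+18, …, 14+1, 22+0) = 25
v[10] = max(1+25, 3+24, 7+19, …, 22+1, 13+0) = 30
v[11] = max(1+30, 3+25, 7+24, …, 13+1, 15+0) = 31
v[12] = max(1+31, 3+30, 7+25, …, 15+1, 36+0) = 36
v[13] = max(1+36, 3+31, 7+30, …, 36+1, 17+0) = 37
One optimal cutting: 4 + 4 + 4 + 1 → ¢12 + ¢12 + ¢12 + ¢1 = ¢37.

37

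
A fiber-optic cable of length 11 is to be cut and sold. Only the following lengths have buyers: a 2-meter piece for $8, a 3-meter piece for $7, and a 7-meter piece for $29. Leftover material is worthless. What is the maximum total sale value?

Build best[k] bottom-up: best[k] = max over allowed piece i of (p[i] + best[k−i]).
best[1] = 0
best[2] = 8
best[3] = max(8+0, 7+0) = 8
best[4] = max(8+8, 7+0) = 16
best[5] = max(8+8, 7+8) = 16
best[6] = max(8+16, 7+8) = 24
best[7] = max(8+16, 7+16, 29+0) = 29
best[8] = max(8+24, 7+16, 29+0) = 32
best[9] = max(8+29, 7+24, 29+8) = 37
best[10] = max(8+32, 7+29, 29+8) = 40
best[11] = max(8+37, 7+32, 29+16) = 45
One optimal cutting: 7 + 2 + 2 → $45.

45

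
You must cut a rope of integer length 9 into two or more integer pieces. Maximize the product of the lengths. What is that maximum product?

Let f[k] be the best product for length k (with at least one cut). For each first piece i, the rest contributes max(k−i, f[k−i]).
f[2] = 1·max(1,0) = 1·1 = 1
f[3] = max(1·2, 2·1) = 2
f[4] = max(1·3, 2·2, 3·1) = 4
f[5] = max(1·4, 2·3, 3·2, 4·1) = 6
f[6] = max(1·6, 2·4, 3·3, 4·2, 5·1) = 9
f[7] = max(1·9, 2·6, 3·4, 4·3, 5·2, 6·1) = 12
f[8] = max(1·12, 2·9, 3·6, …, 6·2, 7·1) = 18
f[9] = max(1·18, 2·12, 3·9, …, 7·2, 8·1) = 27
One optimal split: 3 + 3 + 3; product 3·3·3 = 27.

27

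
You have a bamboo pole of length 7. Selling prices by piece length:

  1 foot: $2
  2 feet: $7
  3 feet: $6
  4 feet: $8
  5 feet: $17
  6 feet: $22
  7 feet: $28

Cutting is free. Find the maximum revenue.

Build r[k] bottom-up: r[k] = max over allowed piece i of (p[i] + r[k−i]).
r[1] = 2
r[2] = max(2+2, 7+0) = 7
r[3] = max(2+7, 7+2, 6+0) = 9
r[4] = max(2+9, 7+7, 6+2, 8+0) = 14
r[5] = max(2+14, 7+9, 6+7, 8+2, 17+0) = 17
r[6] = max(2+17, 7+14, 6+9, 8+7, 17+2, 22+0) = 22
r[7] = max(2+22, 7+17, 6+14, …, 22+2, 28+0) = 28
Best is to sell the whole 7-foot piece uncut for $28.

28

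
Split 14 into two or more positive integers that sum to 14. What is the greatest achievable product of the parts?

162

Fill g[k] for k=2..14: at each k try every first piece i and multiply by the better of (k−i) uncut or g[k−i].
g[2] = 1×max(1,0) = 1×1 = 1
g[3] = 1×max(2,1) = 1×2 = 2
g[4] = 2×max(2,1) = 2×2 = 4
g[5] = 2×max(3,2) = 2×3 = 6
g[6] = 3×max(3,2) = 3×3 = 9
g[7] = 2×max(5,6) = 2×6 = 12
g[8] = 2×max(6,9) = 2×9 = 18
g[9] = 3×max(6,9) = 3×9 = 27
g[10] = 2×max(8,18) = 2×18 = 36
g[11] = 2×max(9,27) = 2×27 = 54
g[12] = 3×max(9,27) = 3×27 = 81
g[13] = 2×max(11,54) = 2×54 = 108
g[14] = 2×max(12,81) = 2×81 = 162
One optimal split: 3 + 3 + 3 + 3 + 2; product 3×3×3×3×2 = 162.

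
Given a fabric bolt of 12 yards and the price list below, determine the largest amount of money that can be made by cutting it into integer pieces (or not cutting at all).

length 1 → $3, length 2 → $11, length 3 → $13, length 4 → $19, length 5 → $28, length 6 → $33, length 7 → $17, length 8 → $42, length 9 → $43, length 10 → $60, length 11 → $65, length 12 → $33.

71

Build r[k] bottom-up: r[k] = max over allowed piece i of (p[i] + r[k−i]).
r[1] = 3
r[2] = 11
r[3] = 14  (first piece 1, then r[2]=11)
r[4] = 22  (first piece 2, then r[2]=11)
r[5] = 28
r[6] = 33  (first piece 2, then r[4]=22)
r[7] = 39  (first piece 2, then r[5]=28)
r[8] = 44  (first piece 2, then r[6]=33)
r[9] = 50  (first piece 2, then r[7]=39)
r[10] = 60
r[11] = 65
r[12] = 71  (first piece 2, then r[10]=60)
One optimal cutting: 10 + 2 → $60 + $11 = $71.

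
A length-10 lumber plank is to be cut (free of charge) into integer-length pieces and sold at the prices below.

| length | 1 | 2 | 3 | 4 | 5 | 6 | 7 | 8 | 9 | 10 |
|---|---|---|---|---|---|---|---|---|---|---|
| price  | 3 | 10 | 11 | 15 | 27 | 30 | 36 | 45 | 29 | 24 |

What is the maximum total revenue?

55

Consider every possible first cut. r[k] is the best of p[i]+r[k−i] over all sellable i≤k.
r[1] = 3
r[2] = max(3+3, 10+0) = 10
r[3] = max(3+10, 10+3, 11+0) = 13
r[4] = max(3+13, 10+10, 11+3, 15+0) = 20
r[5] = max(3+20, 10+13, 11+10, 15+3, 27+0) = 27
r[6] = max(3+27, 10+20, 11+13, 15+10, 27+3, 30+0) = 30
r[7] = max(3+30, 10+27, 11+20, …, 30+3, 36+0) = 37
r[8] = max(3+37, 10+30, 11+27, …, 36+3, 45+0) = 45
r[9] = max(3+45, 10+37, 11+30, …, 45+3, 29+0) = 48
r[10] = max(3+48, 10+45, 11+37, …, 29+3, 24+0) = 55
One optimal cutting: 8 + 2 → $45 + $10 = $55.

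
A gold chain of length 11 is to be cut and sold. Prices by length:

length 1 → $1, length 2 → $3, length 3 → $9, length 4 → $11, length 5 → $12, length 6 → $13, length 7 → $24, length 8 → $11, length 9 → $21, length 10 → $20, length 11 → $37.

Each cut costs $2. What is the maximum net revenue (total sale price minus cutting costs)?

37

Consider every possible first cut. net[k] is the best of p[i]+net[k−i] over all sellable i≤k, charging 2 whenever i<k.
net[1] = 1
net[2] = 3
net[3] = 9
net[4] = 11
net[5] = 12
net[6] = 16  (first piece 3, then net[3]=9)
net[7] = 24
net[8] = 23  (first piece 1, then net[7]=24)
net[9] = 25  (first piece 2, then net[7]=24)
net[10] = 31  (first piece 3, then net[7]=24)
net[11] = 37
Best is to make no cuts and sell whole for $37.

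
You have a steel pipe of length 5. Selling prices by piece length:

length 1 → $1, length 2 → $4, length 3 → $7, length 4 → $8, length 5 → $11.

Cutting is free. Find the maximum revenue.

Build r[k] bottom-up: r[k] = max over allowed piece i of (p[i] + r[k−i]).
r[1] = 1
r[2] = 4
r[3] = 7
r[4] = 8  (first piece 1, then r[3]=7)
r[5] = 11  (first piece 2, then r[3]=7)
One optimal cutting: 3 + 2 → $7 + $4 = $11.

11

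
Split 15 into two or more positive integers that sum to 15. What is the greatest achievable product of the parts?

Let g[k] be the best product for length k (with at least one cut). For each first piece i, the rest contributes max(k−i, g[k−i]).
g[2] = 1·max(1,0) = 1·1 = 1
g[3] = 1·max(2,1) = 1·2 = 2
g[4] = 2·max(2,1) = 2·2 = 4
g[5] = 2·max(3,2) = 2·3 = 6
g[6] = 3·max(3,2) = 3·3 = 9
g[7] = 2·max(5,6) = 2·6 = 12
g[8] = 2·max(6,9) = 2·9 = 18
g[9] = 3·max(6,9) = 3·9 = 27
g[10] = 2·max(8,18) = 2·18 = 36
g[11] = 2·max(9,27) = 2·27 = 54
g[12] = 3·max(9,27) = 3·27 = 81
g[13] = 2·max(11,54) = 2·54 = 108
g[14] = 2·max(12,81) = 2·81 = 162
g[15] = 3·max(12,81) = 3·81 = 243
One optimal split: 3 + 3 + 3 + 3 + 3; product 3·3·3·3·3 = 243.

243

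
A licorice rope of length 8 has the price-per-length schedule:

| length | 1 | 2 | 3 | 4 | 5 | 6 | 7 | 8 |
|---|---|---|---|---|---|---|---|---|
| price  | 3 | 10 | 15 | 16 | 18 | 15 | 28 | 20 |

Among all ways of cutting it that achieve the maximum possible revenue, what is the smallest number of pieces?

3

Let r[k] be the best obtainable value from length k. For each k, try every first piece i and keep the best of price[i] + r[k−i].
r[1] = 3
r[2] = 10
r[3] = 15
r[4] = 20  (first piece 2, then r[2]=10)
r[5] = 25  (first piece 2, then r[3]=15)
r[6] = 30  (first piece 2, then r[4]=20)
r[7] = 35  (first piece 2, then r[5]=25)
r[8] = 40  (first piece 2, then r[6]=30)
Maximum revenue is ¢40.
Now minimize piece count subject to staying optimal: for each k, pieces[k] = 1 + min over i with p[i]+r[k−i]=r[k] of pieces[k−i].
pieces[5] = 2
pieces[6] = 2
pieces[7] = 3
pieces[8] = 3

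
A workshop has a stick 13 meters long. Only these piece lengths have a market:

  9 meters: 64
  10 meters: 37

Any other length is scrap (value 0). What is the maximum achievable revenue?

Build f[k] bottom-up: f[k] = max over allowed piece i of (p[i] + f[k−i]).
f[1] = 0
f[2] = 0
f[3] = 0
f[4] = 0
f[5] = 0
f[6] = 0
f[7] = 0
f[8] = 0
f[9] = 64
f[10] = max(64+0, 37+0) = 64
f[11] = max(64+0, 37+0) = 64
f[12] = max(64+0, 37+0) = 64
f[13] = max(64+0, 37+0) = 64
One optimal cutting: pieces 9 with 4 meters of scrap → 64.

64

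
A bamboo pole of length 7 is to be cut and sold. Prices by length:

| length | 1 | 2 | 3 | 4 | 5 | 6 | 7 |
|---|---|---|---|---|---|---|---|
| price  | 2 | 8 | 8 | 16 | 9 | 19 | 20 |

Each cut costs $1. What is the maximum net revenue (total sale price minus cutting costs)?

24

Let v[k] be the best obtainable value from length k. For each k, try every first piece i and keep the best of price[i] + v[k−i] minus the 1 cut fee when i<k.
v[1] = 2
v[2] = 8
v[3] = 9  (first piece 1, then v[2]=8)
v[4] = 16
v[5] = 17  (first piece 1, then v[4]=16)
v[6] = 23  (first piece 2, then v[4]=16)
v[7] = 24  (first piece 1, then v[6]=23)
One optimal plan: pieces 4 + 2 + 1 (2 cuts) → $26 − $2 = $24.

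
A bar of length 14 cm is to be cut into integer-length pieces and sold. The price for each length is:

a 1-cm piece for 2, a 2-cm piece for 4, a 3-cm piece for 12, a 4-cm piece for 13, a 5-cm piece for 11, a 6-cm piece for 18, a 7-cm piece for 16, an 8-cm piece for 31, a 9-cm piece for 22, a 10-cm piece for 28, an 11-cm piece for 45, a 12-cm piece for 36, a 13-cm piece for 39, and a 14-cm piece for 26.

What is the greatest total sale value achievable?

Consider every possible first cut. R[k] is the best of p[i]+R[k−i] over all sellable i≤k.
R[1] = 2
R[2] = 4  (first piece 1, then R[1]=2)
R[3] = 12
R[4] = 14  (first piece 1, then R[3]=12)
R[5] = 16  (first piece 1, then R[4]=14)
R[6] = 24  (first piece 3, then R[3]=12)
R[7] = 26  (first piece 1, then R[6]=24)
R[8] = 31
R[9] = 36  (first piece 3, then R[6]=24)
R[10] = 38  (first piece 1, then R[9]=36)
R[11] = 45
R[12] = 48  (first piece 3, then R[9]=36)
R[13] = 50  (first piece 1, then R[12]=48)
R[14] = 57  (first piece 3, then R[11]=45)
One optimal cutting: 11 + 3 → 45 + 12 = 57.

57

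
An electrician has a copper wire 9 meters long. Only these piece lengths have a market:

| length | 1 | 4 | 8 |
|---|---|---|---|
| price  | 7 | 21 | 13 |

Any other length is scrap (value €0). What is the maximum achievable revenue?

63

Consider every possible first cut. r[k] is the best of p[i]+r[k−i] over all sellable i≤k.
r[1] = 7
r[2] = 14  (first piece 1, then r[1]=7)
r[3] = 21  (first piece 1, then r[2]=14)
r[4] = max(7+21, 21+0) = 28
r[5] = max(7+28, 21+7) = 35
r[6] = max(7+35, 21+14) = 42
r[7] = max(7+42, 21+21) = 49
r[8] = max(7+49, 21+28, 13+0) = 56
r[9] = max(7+56, 21+35, 13+7) = 63
One optimal cutting: 1 + 1 + 1 + 1 + 1 + 1 + 1 + 1 + 1 → €63.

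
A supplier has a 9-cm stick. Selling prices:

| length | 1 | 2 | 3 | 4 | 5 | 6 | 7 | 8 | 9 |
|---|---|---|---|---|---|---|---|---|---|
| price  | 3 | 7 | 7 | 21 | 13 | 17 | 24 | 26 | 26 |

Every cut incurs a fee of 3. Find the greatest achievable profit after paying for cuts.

Build r[k] bottom-up: r[k] = max over allowed piece i of (p[i] + r[k−i]) − 3 per cut.
r[1] = 3
r[2] = 7
r[3] = 7  (first piece 1, then r[2]=7)
r[4] = 21
r[5] = 21  (first piece 1, then r[4]=21)
r[6] = 25  (first piece 2, then r[4]=21)
r[7] = 25  (first piece 1, then r[6]=25)
r[8] = 39  (first piece 4, then r[4]=21)
r[9] = 39  (first piece 1, then r[8]=39)
One optimal plan: pieces 4 + 4 + 1 (2 cuts) → 45 − 6 = 39.

39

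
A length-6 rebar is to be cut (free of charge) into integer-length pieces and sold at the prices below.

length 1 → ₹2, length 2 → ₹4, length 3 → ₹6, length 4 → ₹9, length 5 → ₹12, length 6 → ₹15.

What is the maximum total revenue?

15

Consider every possible first cut. best[k] is the best of p[i]+best[k−i] over all sellable i≤k.
best[1] = 2
best[2] = max(2+2, 4+0) = 4
best[3] = max(2+4, 4+2, 6+0) = 6
best[4] = max(2+6, 4+4, 6+2, 9+0) = 9
best[5] = max(2+9, 4+6, 6+4, 9+2, 12+0) = 12
best[6] = max(2+12, 4+9, 6+6, 9+4, 12+2, 15+0) = 15
Best is to sell the whole 6-meter piece uncut for ₹15.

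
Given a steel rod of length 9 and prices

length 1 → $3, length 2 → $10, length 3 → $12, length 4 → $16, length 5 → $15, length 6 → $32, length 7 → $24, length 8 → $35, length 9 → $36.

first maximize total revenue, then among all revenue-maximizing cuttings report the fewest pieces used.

Build r[k] bottom-up: r[k] = max over allowed piece i of (p[i] + r[k−i]).
r[1] = 3
r[2] = max(3+3, 10+0) = 10
r[3] = max(3+10, 10+3, 12+0) = 13
r[4] = max(3+13, 10+10, 12+3, 16+0) = 20
r[5] = max(3+20, 10+13, 12+10, 16+3, 15+0) = 23
r[6] = max(3+23, 10+20, 12+13, 16+10, 15+3, 32+0) = 32
r[7] = max(3+32, 10+23, 12+20, …, 32+3, 24+0) = 35
r[8] = max(3+35, 10+32, 12+23, …, 24+3, 35+0) = 42
r[9] = max(3+42, 10+35, 12+32, …, 35+3, 36+0) = 45
Maximum revenue is $45.
Now minimize piece count subject to staying optimal: for each k, pieces[k] = 1 + min over i with p[i]+r[k−i]=r[k] of pieces[k−i].
pieces[6] = 1
pieces[7] = 2
pieces[8] = 2
pieces[9] = 3

3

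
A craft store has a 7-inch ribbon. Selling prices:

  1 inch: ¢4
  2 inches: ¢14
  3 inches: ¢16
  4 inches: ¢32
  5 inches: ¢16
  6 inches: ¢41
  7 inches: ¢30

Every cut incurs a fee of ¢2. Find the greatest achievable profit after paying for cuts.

46

Let r[k] be the best obtainable value from length k. For each k, try every first piece i and keep the best of price[i] + r[k−i] minus the 2 cut fee when i<k.
r[1] = 4
r[2] = 14
r[3] = 16  (first piece 1, then r[2]=14)
r[4] = 32
r[5] = 34  (first piece 1, then r[4]=32)
r[6] = 44  (first piece 2, then r[4]=32)
r[7] = 46  (first piece 1, then r[6]=44)
One optimal plan: pieces 4 + 2 + 1 (2 cuts) → ¢50 − ¢4 = ¢46.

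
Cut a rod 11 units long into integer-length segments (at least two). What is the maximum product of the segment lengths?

Fill g[k] for k=2..11: at each k try every first piece i and multiply by the better of (k−i) uncut or g[k−i].
g[2] = 1×max(1,0) = 1×1 = 1
g[3] = 1×max(2,1) = 1×2 = 2
g[4] = 2×max(2,1) = 2×2 = 4
g[5] = 2×max(3,2) = 2×3 = 6
g[6] = 3×max(3,2) = 3×3 = 9
g[7] = 2×max(5,6) = 2×6 = 12
g[8] = 2×max(6,9) = 2×9 = 18
g[9] = 3×max(6,9) = 3×9 = 27
g[10] = 2×max(8,18) = 2×18 = 36
g[11] = 2×max(9,27) = 2×27 = 54
One optimal split: 3 + 3 + 3 + 2; product 3×3×3×2 = 54.

54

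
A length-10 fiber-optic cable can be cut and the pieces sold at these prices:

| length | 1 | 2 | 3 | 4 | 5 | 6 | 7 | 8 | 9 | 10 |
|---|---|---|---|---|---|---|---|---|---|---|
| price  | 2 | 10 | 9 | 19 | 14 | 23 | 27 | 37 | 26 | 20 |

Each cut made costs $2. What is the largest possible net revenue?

Consider every possible first cut. r[k] is the best of p[i]+r[k−i] over all sellable i≤k, charging 2 whenever i<k.
r[1] = 2
r[2] = max(2+2-2, 10+0) = 10
r[3] = max(2+10-2, 10+2-2, 9+0) = 10
r[4] = max(2+10-2, 10+10-2, 9+2-2, 19+0) = 19
r[5] = max(2+19-2, 10+10-2, 9+10-2, 19+2-2, 14+0) = 19
r[6] = max(2+19-2, 10+19-2, 9+10-2, 19+10-2, 14+2-2, 23+0) = 27
r[7] = max(2+27-2, 10+19-2, 9+19-2, …, 23+2-2, 27+0) = 27
r[8] = max(2+27-2, 10+27-2, 9+19-2, …, 27+2-2, 37+0) = 37
r[9] = max(2+37-2, 10+27-2, 9+27-2, …, 37+2-2, 26+0) = 37
r[10] = max(2+37-2, 10+37-2, 9+27-2, …, 26+2-2, 20+0) = 45
One optimal plan: pieces 8 + 2 (1 cut) → $47 − $2 = $45.

45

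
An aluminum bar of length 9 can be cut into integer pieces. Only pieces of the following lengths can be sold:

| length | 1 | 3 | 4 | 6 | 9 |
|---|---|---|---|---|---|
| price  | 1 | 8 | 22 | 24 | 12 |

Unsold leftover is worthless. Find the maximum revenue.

Build r[k] bottom-up: r[k] = max over allowed piece i of (p[i] + r[k−i]).
r[1] = 1
r[2] = 2  (first piece 1, then r[1]=1)
r[3] = max(1+2, 8+0) = 8
r[4] = max(1+8, 8+1, 22+0) = 22
r[5] = max(1+22, 8+2, 22+1) = 23
r[6] = max(1+23, 8+8, 22+2, 24+0) = 24
r[7] = max(1+24, 8+22, 22+8, 24+1) = 30
r[8] = max(1+30, 8+23, 22+22, 24+2) = 44
r[9] = max(1+44, 8+24, 22+23, 24+8, 12+0) = 45
One optimal cutting: 4 + 4 + 1 → $45.

45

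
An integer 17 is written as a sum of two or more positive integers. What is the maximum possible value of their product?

486

Define f[k] = max over 1≤i<k of i · max(k−i, f[k−i]); the inner max lets the remainder stay uncut if that's better.
Small cases: f[2]=1, f[3]=2, f[4]=4, f[5]=6, f[6]=9, f[7]=12, f[8]=18, f[9]=27.
f[10] = 2*max(8,18) = 2*18 = 36
f[11] = 2*max(9,27) = 2*27 = 54
f[12] = 3*max(9,27) = 3*27 = 81
f[13] = 2*max(11,54) = 2*54 = 108
f[14] = 2*max(12,81) = 2*81 = 162
f[15] = 3*max(12,81) = 3*81 = 243
f[16] = 2*max(14,162) = 2*162 = 324
f[17] = 2*max(15,243) = 2*243 = 486
One optimal split: 3 + 3 + 3 + 3 + 3 + 2; product 3*3*3*3*3*2 = 486.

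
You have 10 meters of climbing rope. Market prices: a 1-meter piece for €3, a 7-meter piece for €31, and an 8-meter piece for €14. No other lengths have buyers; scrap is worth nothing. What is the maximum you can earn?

40

Let f[k] be the best obtainable value from length k. For each k, try every first piece i and keep the best of price[i] + f[k−i].
f[1] = 3
f[2] = 6  (first piece 1, then f[1]=3)
f[3] = 9  (first piece 1, then f[2]=6)
f[4] = 12  (first piece 1, then f[3]=9)
f[5] = 15  (first piece 1, then f[4]=12)
f[6] = 18  (first piece 1, then f[5]=15)
f[7] = max(3+18, 31+0) = 31
f[8] = max(3+31, 31+3, 14+0) = 34
f[9] = max(3+34, 31+6, 14+3) = 37
f[10] = max(3+37, 31+9, 14+6) = 40
One optimal cutting: 7 + 1 + 1 + 1 → €40.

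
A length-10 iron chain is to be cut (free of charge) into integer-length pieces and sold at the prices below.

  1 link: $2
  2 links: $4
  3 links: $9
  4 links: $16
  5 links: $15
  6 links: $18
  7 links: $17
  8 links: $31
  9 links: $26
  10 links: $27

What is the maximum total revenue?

36

Let best[k] be the best obtainable value from length k. For each k, try every first piece i and keep the best of price[i] + best[k−i].
best[1] = 2
best[2] = max(2+2, 4+0) = 4
best[3] = max(2+4, 4+2, 9+0) = 9
best[4] = max(2+9, 4+4, 9+2, 16+0) = 16
best[5] = max(2+16, 4+9, 9+4, 16+2, 15+0) = 18
best[6] = max(2+18, 4+16, 9+9, 16+4, 15+2, 18+0) = 20
best[7] = max(2+20, 4+18, 9+16, …, 18+2, 17+0) = 25
best[8] = max(2+25, 4+20, 9+18, …, 17+2, 31+0) = 32
best[9] = max(2+32, 4+25, 9+20, …, 31+2, 26+0) = 34
best[10] = max(2+34, 4+32, 9+25, …, 26+2, 27+0) = 36
One optimal cutting: 4 + 4 + 1 + 1 → $16 + $16 + $2 + $2 = $36.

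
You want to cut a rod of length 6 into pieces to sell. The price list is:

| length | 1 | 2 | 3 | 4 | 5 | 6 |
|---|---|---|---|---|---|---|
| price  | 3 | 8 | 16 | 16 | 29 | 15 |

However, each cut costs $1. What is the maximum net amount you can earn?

31

Consider every possible first cut. r[k] is the best of p[i]+r[k−i] over all sellable i≤k, charging 1 whenever i<k.
r[1] = 3
r[2] = 8
r[3] = 16
r[4] = 18  (first piece 1, then r[3]=16)
r[5] = 29
r[6] = 31  (first piece 1, then r[5]=29)
One optimal plan: pieces 5 + 1 (1 cut) → $32 − $1 = $31.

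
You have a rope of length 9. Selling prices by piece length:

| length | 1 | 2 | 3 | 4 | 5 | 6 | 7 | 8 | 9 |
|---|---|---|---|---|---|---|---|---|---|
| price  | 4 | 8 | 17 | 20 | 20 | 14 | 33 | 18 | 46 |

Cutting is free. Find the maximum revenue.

Consider every possible first cut. R[k] is the best of p[i]+R[k−i] over all sellable i≤k.
R[1] = 4
R[2] = max(4+4, 8+0) = 8
R[3] = max(4+8, 8+4, 17+0) = 17
R[4] = max(4+17, 8+8, 17+4, 20+0) = 21
R[5] = max(4+21, 8+17, 17+8, 20+4, 20+0) = 25
R[6] = max(4+25, 8+21, 17+17, 20+8, 20+4, 14+0) = 34
R[7] = max(4+34, 8+25, 17+21, …, 14+4, 33+0) = 38
R[8] = max(4+38, 8+34, 17+25, …, 33+4, 18+0) = 42
R[9] = max(4+42, 8+38, 17+34, …, 18+4, 46+0) = 51
One optimal cutting: 3 + 3 + 3 → €17 + €17 + €17 = €51.

51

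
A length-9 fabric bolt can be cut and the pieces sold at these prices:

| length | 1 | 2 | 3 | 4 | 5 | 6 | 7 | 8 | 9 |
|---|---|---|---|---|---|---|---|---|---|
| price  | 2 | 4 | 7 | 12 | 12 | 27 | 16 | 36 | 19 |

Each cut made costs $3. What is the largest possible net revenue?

35

Build v[k] bottom-up: v[k] = max over allowed piece i of (p[i] + v[k−i]) − 3 per cut.
v[1] = 2
v[2] = max(2+2-3, 4+0) = 4
v[3] = max(2+4-3, 4+2-3, 7+0) = 7
v[4] = max(2+7-3, 4+4-3, 7+2-3, 12+0) = 12
v[5] = max(2+12-3, 4+7-3, 7+4-3, 12+2-3, 12+0) = 12
v[6] = max(2+12-3, 4+12-3, 7+7-3, 12+4-3, 12+2-3, 27+0) = 27
v[7] = max(2+27-3, 4+12-3, 7+12-3, …, 27+2-3, 16+0) = 26
v[8] = max(2+26-3, 4+27-3, 7+12-3, …, 16+2-3, 36+0) = 36
v[9] = max(2+36-3, 4+26-3, 7+27-3, …, 36+2-3, 19+0) = 35
One optimal plan: pieces 8 + 1 (1 cut) → $38 − $3 = $35.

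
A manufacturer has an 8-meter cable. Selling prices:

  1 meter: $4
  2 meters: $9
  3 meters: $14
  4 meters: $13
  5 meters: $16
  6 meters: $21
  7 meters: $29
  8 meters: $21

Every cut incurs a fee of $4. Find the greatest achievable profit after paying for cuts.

Let v[k] be the best obtainable value from length k. For each k, try every first piece i and keep the best of price[i] + v[k−i] minus the 4 cut fee when i<k.
v[1] = 4
v[2] = 9
v[3] = 14
v[4] = 14  (first piece 1, then v[3]=14)
v[5] = 19  (first piece 2, then v[3]=14)
v[6] = 24  (first piece 3, then v[3]=14)
v[7] = 29
v[8] = 29  (first piece 1, then v[7]=29)
One optimal plan: pieces 7 + 1 (1 cut) → $33 − $4 = $29.

29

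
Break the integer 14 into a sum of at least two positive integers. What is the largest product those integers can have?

Let P[k] be the best product for length k (with at least one cut). For each first piece i, the rest contributes max(k−i, P[k−i]).
Small cases: P[2]=1, P[3]=2, P[4]=4, P[5]=6, P[6]=9, P[7]=12, P[8]=18.
P[9] = 3*max(6,9) = 3*9 = 27
P[10] = 2*max(8,18) = 2*18 = 36
P[11] = 2*max(9,27) = 2*27 = 54
P[12] = 3*max(9,27) = 3*27 = 81
P[13] = 2*max(11,54) = 2*54 = 108
P[14] = 2*max(12,81) = 2*81 = 162
One optimal split: 3 + 3 + 3 + 3 + 2; product 3*3*3*3*2 = 162.

162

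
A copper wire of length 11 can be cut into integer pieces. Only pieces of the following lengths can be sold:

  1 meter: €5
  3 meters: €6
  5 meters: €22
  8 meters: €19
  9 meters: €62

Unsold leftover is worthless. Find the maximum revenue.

Let r[k] be the best obtainable value from length k. For each k, try every first piece i and keep the best of price[i] + r[k−i].
r[1] = 5
r[2] = 10  (first piece 1, then r[1]=5)
r[3] = max(5+10, 6+0) = 15
r[4] = max(5+15, 6+5) = 20
r[5] = max(5+20, 6+10, 22+0) = 25
r[6] = max(5+25, 6+15, 22+5) = 30
r[7] = max(5+30, 6+20, 22+10) = 35
r[8] = max(5+35, 6+25, 22+15, 19+0) = 40
r[9] = max(5+40, 6+30, 22+20, 19+5, 62+0) = 62
r[10] = max(5+62, 6+35, 22+25, 19+10, 62+5) = 67
r[11] = max(5+67, 6+40, 22+30, 19+15, 62+10) = 72
One optimal cutting: 9 + 1 + 1 → €72.

72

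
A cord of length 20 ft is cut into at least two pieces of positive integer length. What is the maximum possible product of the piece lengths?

Fill g[k] for k=2..20: at each k try every first piece i and multiply by the better of (k−i) uncut or g[k−i].
g[2] = 1*max(1,0) = 1*1 = 1
g[3] = max(1*2, 2*1) = 2
g[4] = max(1*3, 2*2, 3*1) = 4
g[5] = max(1*4, 2*3, 3*2, 4*1) = 6
g[6] = max(1*6, 2*4, 3*3, 4*2, 5*1) = 9
g[7] = max(1*9, 2*6, 3*4, 4*3, 5*2, 6*1) = 12
g[8] = max(1*12, 2*9, 3*6, …, 6*2, 7*1) = 18
g[9] = max(1*18, 2*12, 3*9, …, 7*2, 8*1) = 27
g[10] = max(1*27, 2*18, 3*12, …, 8*2, 9*1) = 36
g[11] = max(1*36, 2*27, 3*18, …, 9*2, 10*1) = 54
g[12] = max(1*54, 2*36, 3*27, …, 10*2, 11*1) = 81
g[13] = max(1*81, 2*54, 3*36, …, 11*2, 12*1) = 108
g[14] = max(1*108, 2*81, 3*54, …, 12*2, 13*1) = 162
g[15] = max(1*162, 2*108, 3*81, …, 13*2, 14*1) = 243
g[16] = max(1*243, 2*162, 3*108, …, 14*2, 15*1) = 324
g[17] = max(1*324, 2*243, 3*162, …, 15*2, 16*1) = 486
g[18] = max(1*486, 2*324, 3*243, …, 16*2, 17*1) = 729
g[19] = max(1*729, 2*486, 3*324, …, 17*2, 18*1) = 972
g[20] = max(1*972, 2*729, 3*486, …, 18*2, 19*1) = 1458
One optimal split: 3 + 3 + 3 + 3 + 3 + 3 + 2; product 3*3*3*3*3*3*2 = 1458.

1458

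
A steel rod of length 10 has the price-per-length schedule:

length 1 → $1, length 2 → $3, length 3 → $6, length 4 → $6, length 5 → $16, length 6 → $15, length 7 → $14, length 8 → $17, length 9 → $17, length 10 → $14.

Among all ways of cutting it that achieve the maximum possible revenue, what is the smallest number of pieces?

Consider every possible first cut. r[k] is the best of p[i]+r[k−i] over all sellable i≤k.
r[1] = 1
r[2] = 3
r[3] = 6
r[4] = 7  (first piece 1, then r[3]=6)
r[5] = 16
r[6] = 17  (first piece 1, then r[5]=16)
r[7] = 19  (first piece 2, then r[5]=16)
r[8] = 22  (first piece 3, then r[5]=16)
r[9] = 23  (first piece 1, then r[8]=22)
r[10] = 32  (first piece 5, then r[5]=16)
Maximum revenue is $32.
Now minimize piece count subject to staying optimal: for each k, pieces[k] = 1 + min over i with p[i]+r[k−i]=r[k] of pieces[k−i].
pieces[7] = 2
pieces[8] = 2
pieces[9] = 3
pieces[10] = 2

2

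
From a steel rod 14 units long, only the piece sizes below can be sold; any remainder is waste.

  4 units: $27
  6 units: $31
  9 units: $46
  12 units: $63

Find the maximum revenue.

Consider every possible first cut. f[k] is the best of p[i]+f[k−i] over all sellable i≤k.
f[1] = 0
f[2] = 0
f[3] = 0
f[4] = 27
f[5] = 27
f[6] = max(27+0, 31+0) = 31
f[7] = max(27+0, 31+0) = 31
f[8] = max(27+27, 31+0) = 54
f[9] = max(27+27, 31+0, 46+0) = 54
f[10] = max(27+31, 31+27, 46+0) = 58
f[11] = max(27+31, 31+27, 46+0) = 58
f[12] = max(27+54, 31+31, 46+0, 63+0) = 81
f[13] = max(27+54, 31+31, 46+27, 63+0) = 81
f[14] = max(27+58, 31+54, 46+27, 63+0) = 85
One optimal cutting: 6 + 4 + 4 → $85.

85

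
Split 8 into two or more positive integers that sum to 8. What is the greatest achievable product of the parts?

18

Let g[k] be the best product for length k (with at least one cut). For each first piece i, the rest contributes max(k−i, g[k−i]).
g[2] = 1×max(1,0) = 1×1 = 1
g[3] = 1×max(2,1) = 1×2 = 2
g[4] = 2×max(2,1) = 2×2 = 4
g[5] = 2×max(3,2) = 2×3 = 6
g[6] = 3×max(3,2) = 3×3 = 9
g[7] = 2×max(5,6) = 2×6 = 12
g[8] = 2×max(6,9) = 2×9 = 18
One optimal split: 3 + 3 + 2; product 3×3×2 = 18.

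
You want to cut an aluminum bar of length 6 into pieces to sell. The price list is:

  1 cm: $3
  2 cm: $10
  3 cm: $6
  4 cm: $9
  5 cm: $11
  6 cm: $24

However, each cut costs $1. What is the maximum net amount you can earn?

Consider every possible first cut. v[k] is the best of p[i]+v[k−i] over all sellable i≤k, charging 1 whenever i<k.
v[1] = 3
v[2] = 10
v[3] = 12  (first piece 1, then v[2]=10)
v[4] = 19  (first piece 2, then v[2]=10)
v[5] = 21  (first piece 1, then v[4]=19)
v[6] = 28  (first piece 2, then v[4]=19)
One optimal plan: pieces 2 + 2 + 2 (2 cuts) → $30 − $2 = $28.

28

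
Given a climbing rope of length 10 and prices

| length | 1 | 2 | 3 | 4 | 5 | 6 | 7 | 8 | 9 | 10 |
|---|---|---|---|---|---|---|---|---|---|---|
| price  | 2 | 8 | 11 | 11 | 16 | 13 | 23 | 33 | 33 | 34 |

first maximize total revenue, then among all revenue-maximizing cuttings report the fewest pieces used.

Build r[k] bottom-up: r[k] = max over allowed piece i of (p[i] + r[k−i]).
r[1] = 2
r[2] = 8
r[3] = 11
r[4] = 16  (first piece 2, then r[2]=8)
r[5] = 19  (first piece 2, then r[3]=11)
r[6] = 24  (first piece 2, then r[4]=16)
r[7] = 27  (first piece 2, then r[5]=19)
r[8] = 33
r[9] = 35  (first piece 1, then r[8]=33)
r[10] = 41  (first piece 2, then r[8]=33)
Maximum revenue is €41.
Now minimize piece count subject to staying optimal: for each k, pieces[k] = 1 + min over i with p[i]+r[k−i]=r[k] of pieces[k−i].
pieces[7] = 3
pieces[8] = 1
pieces[9] = 2
pieces[10] = 2

2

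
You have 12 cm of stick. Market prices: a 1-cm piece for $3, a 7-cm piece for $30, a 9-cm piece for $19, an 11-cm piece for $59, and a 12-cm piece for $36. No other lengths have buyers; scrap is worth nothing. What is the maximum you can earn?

Let best[k] be the best obtainable value from length k. For each k, try every first piece i and keep the best of price[i] + best[k−i].
best[1] = 3
best[2] = 6  (first piece 1, then best[1]=3)
best[3] = 9  (first piece 1, then best[2]=6)
best[4] = 12  (first piece 1, then best[3]=9)
best[5] = 15  (first piece 1, then best[4]=12)
best[6] = 18  (first piece 1, then best[5]=15)
best[7] = max(3+18, 30+0) = 30
best[8] = max(3+30, 30+3) = 33
best[9] = max(3+33, 30+6, 19+0) = 36
best[10] = max(3+36, 30+9, 19+3) = 39
best[11] = max(3+39, 30+12, 19+6, 59+0) = 59
best[12] = max(3+59, 30+15, 19+9, 59+3, 36+0) = 62
One optimal cutting: 11 + 1 → $62.

62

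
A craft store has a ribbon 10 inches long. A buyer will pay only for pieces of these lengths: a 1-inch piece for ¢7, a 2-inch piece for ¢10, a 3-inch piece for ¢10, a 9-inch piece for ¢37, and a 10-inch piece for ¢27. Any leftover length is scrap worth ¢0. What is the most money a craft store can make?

Build r[k] bottom-up: r[k] = max over allowed piece i of (p[i] + r[k−i]).
r[1] = 7
r[2] = max(7+7, 10+0) = 14
r[3] = max(7+14, 10+7, 10+0) = 21
r[4] = max(7+21, 10+14, 10+7) = 28
r[5] = max(7+28, 10+21, 10+14) = 35
r[6] = max(7+35, 10+28, 10+21) = 42
r[7] = max(7+42, 10+35, 10+28) = 49
r[8] = max(7+49, 10+42, 10+35) = 56
r[9] = max(7+56, 10+49, 10+42, 37+0) = 63
r[10] = max(7+63, 10+56, 10+49, 37+7, 27+0) = 70
One optimal cutting: 1 + 1 + 1 + 1 + 1 + 1 + 1 + 1 + 1 + 1 → ¢70.

70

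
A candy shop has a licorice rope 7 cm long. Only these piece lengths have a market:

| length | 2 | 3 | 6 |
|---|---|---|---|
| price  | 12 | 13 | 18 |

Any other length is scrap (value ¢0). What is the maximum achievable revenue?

Let best[k] be the best obtainable value from length k. For each k, try every first piece i and keep the best of price[i] + best[k−i].
best[1] = 0
best[2] = 12
best[3] = 13
best[4] = 24  (first piece 2, then best[2]=12)
best[5] = 25  (first piece 2, then best[3]=13)
best[6] = 36  (first piece 2, then best[4]=24)
best[7] = 37  (first piece 2, then best[5]=25)
One optimal cutting: 3 + 2 + 2 → ¢37.

37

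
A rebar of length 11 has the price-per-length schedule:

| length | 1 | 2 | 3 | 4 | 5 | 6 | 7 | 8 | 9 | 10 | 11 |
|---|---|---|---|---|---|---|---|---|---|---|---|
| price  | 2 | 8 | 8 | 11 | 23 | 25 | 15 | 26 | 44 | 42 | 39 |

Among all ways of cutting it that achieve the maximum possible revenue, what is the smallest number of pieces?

2

Build r[k] bottom-up: r[k] = max over allowed piece i of (p[i] + r[k−i]).
r[1] = 2
r[2] = 8
r[3] = 10  (first piece 1, then r[2]=8)
r[4] = 16  (first piece 2, then r[2]=8)
r[5] = 23
r[6] = 25  (first piece 1, then r[5]=23)
r[7] = 31  (first piece 2, then r[5]=23)
r[8] = 33  (first piece 1, then r[7]=31)
r[9] = 44
r[10] = 46  (first piece 1, then r[9]=44)
r[11] = 52  (first piece 2, then r[9]=44)
Maximum revenue is ₹52.
Now minimize piece count subject to staying optimal: for each k, pieces[k] = 1 + min over i with p[i]+r[k−i]=r[k] of pieces[k−i].
pieces[8] = 2
pieces[9] = 1
pieces[10] = 2
pieces[11] = 2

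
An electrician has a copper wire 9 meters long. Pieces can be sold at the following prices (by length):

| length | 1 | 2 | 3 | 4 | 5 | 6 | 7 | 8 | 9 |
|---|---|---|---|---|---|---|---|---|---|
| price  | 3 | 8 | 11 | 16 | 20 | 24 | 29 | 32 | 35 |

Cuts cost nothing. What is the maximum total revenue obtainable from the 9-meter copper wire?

37

Build v[k] bottom-up: v[k] = max over allowed piece i of (p[i] + v[k−i]).
v[1] = 3
v[2] = 8
v[3] = 11  (first piece 1, then v[2]=8)
v[4] = 16  (first piece 2, then v[2]=8)
v[5] = 20
v[6] = 24  (first piece 2, then v[4]=16)
v[7] = 29
v[8] = 32  (first piece 1, then v[7]=29)
v[9] = 37  (first piece 2, then v[7]=29)
One optimal cutting: 7 + 2 → €29 + €8 = €37.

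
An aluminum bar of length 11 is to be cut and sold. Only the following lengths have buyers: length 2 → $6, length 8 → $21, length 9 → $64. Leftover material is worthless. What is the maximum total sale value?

70

Let f[k] be the best obtainable value from length k. For each k, try every first piece i and keep the best of price[i] + f[k−i].
f[1] = 0
f[2] = 6
f[3] = 6
f[4] = 12  (first piece 2, then f[2]=6)
f[5] = 12
f[6] = 18  (first piece 2, then f[4]=12)
f[7] = 18
f[8] = max(6+18, 21+0) = 24
f[9] = max(6+18, 21+0, 64+0) = 64
f[10] = max(6+24, 21+6, 64+0) = 64
f[11] = max(6+64, 21+6, 64+6) = 70
One optimal cutting: 9 + 2 → $70.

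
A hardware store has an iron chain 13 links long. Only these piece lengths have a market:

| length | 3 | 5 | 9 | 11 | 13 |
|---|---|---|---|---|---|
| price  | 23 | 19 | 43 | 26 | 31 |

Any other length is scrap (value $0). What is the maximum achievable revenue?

92

Build r[k] bottom-up: r[k] = max over allowed piece i of (p[i] + r[k−i]).
r[1] = 0
r[2] = 0
r[3] = 23
r[4] = 23
r[5] = max(23+0, 19+0) = 23
r[6] = max(23+23, 19+0) = 46
r[7] = max(23+23, 19+0) = 46
r[8] = max(23+23, 19+23) = 46
r[9] = max(23+46, 19+23, 43+0) = 69
r[10] = max(23+46, 19+23, 43+0) = 69
r[11] = max(23+46, 19+46, 43+0, 26+0) = 69
r[12] = max(23+69, 19+46, 43+23, 26+0) = 92
r[13] = max(23+69, 19+46, 43+23, 26+0, 31+0) = 92
One optimal cutting: pieces 3 + 3 + 3 + 3 with 1 link of scrap → $92.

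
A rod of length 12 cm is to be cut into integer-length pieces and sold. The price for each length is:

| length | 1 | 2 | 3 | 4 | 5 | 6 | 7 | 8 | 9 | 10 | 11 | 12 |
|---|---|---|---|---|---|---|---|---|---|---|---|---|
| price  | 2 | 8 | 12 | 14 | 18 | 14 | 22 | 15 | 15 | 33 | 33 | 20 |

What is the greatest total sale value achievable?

48

Let r[k] be the best obtainable value from length k. For each k, try every first piece i and keep the best of price[i] + r[k−i].
r[1] = 2
r[2] = 8
r[3] = 12
r[4] = 16  (first piece 2, then r[2]=8)
r[5] = 20  (first piece 2, then r[3]=12)
r[6] = 24  (first piece 2, then r[4]=16)
r[7] = 28  (first piece 2, then r[5]=20)
r[8] = 32  (first piece 2, then r[6]=24)
r[9] = 36  (first piece 2, then r[7]=28)
r[10] = 40  (first piece 2, then r[8]=32)
r[11] = 44  (first piece 2, then r[9]=36)
r[12] = 48  (first piece 2, then r[10]=40)
One optimal cutting: 2 + 2 + 2 + 2 + 2 + 2 → $8 + $8 + $8 + $8 + $8 + $8 = $48.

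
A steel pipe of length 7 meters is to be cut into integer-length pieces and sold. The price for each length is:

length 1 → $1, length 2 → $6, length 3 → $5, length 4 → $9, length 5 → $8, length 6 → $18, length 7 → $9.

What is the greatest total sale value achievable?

19

Build v[k] bottom-up: v[k] = max over allowed piece i of (p[i] + v[k−i]).
v[1] = 1
v[2] = 6
v[3] = 7  (first piece 1, then v[2]=6)
v[4] = 12  (first piece 2, then v[2]=6)
v[5] = 13  (first piece 1, then v[4]=12)
v[6] = 18  (first piece 2, then v[4]=12)
v[7] = 19  (first piece 1, then v[6]=18)
One optimal cutting: 2 + 2 + 2 + 1 → $6 + $6 + $6 + $1 = $19.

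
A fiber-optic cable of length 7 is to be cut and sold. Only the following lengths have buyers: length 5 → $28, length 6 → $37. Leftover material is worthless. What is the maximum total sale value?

Consider every possible first cut. r[k] is the best of p[i]+r[k−i] over all sellable i≤k.
r[1] = 0
r[2] = 0
r[3] = 0
r[4] = 0
r[5] = 28
r[6] = 37
r[7] = 37
One optimal cutting: pieces 6 with 1 meter of scrap → $37.

37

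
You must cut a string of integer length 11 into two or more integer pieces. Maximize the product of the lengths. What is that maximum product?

Let g[k] be the best product for length k (with at least one cut). For each first piece i, the rest contributes max(k−i, g[k−i]).
g[2] = 1*max(1,0) = 1*1 = 1
g[3] = 1*max(2,1) = 1*2 = 2
g[4] = 2*max(2,1) = 2*2 = 4
g[5] = 2*max(3,2) = 2*3 = 6
g[6] = 3*max(3,2) = 3*3 = 9
g[7] = 2*max(5,6) = 2*6 = 12
g[8] = 2*max(6,9) = 2*9 = 18
g[9] = 3*max(6,9) = 3*9 = 27
g[10] = 2*max(8,18) = 2*18 = 36
g[11] = 2*max(9,27) = 2*27 = 54
One optimal split: 3 + 3 + 3 + 2; product 3*3*3*2 = 54.

54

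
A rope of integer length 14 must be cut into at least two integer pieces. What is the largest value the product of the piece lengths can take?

162

Fill P[k] for k=2..14: at each k try every first piece i and multiply by the better of (k−i) uncut or P[k−i].
P[2] = 1·max(1,0) = 1·1 = 1
P[3] = max(1·2, 2·1) = 2
P[4] = max(1·3, 2·2, 3·1) = 4
P[5] = max(1·4, 2·3, 3·2, 4·1) = 6
P[6] = max(1·6, 2·4, 3·3, 4·2, 5·1) = 9
P[7] = max(1·9, 2·6, 3·4, 4·3, 5·2, 6·1) = 12
P[8] = max(1·12, 2·9, 3·6, …, 6·2, 7·1) = 18
P[9] = max(1·18, 2·12, 3·9, …, 7·2, 8·1) = 27
P[10] = max(1·27, 2·18, 3·12, …, 8·2, 9·1) = 36
P[11] = max(1·36, 2·27, 3·18, …, 9·2, 10·1) = 54
P[12] = max(1·54, 2·36, 3·27, …, 10·2, 11·1) = 81
P[13] = max(1·81, 2·54, 3·36, …, 11·2, 12·1) = 108
P[14] = max(1·108, 2·81, 3·54, …, 12·2, 13·1) = 162
One optimal split: 3 + 3 + 3 + 3 + 2; product 3·3·3·3·2 = 162.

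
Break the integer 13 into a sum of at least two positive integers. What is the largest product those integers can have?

Define f[k] = max over 1≤i<k of i · max(k−i, f[k−i]); the inner max lets the remainder stay uncut if that's better.
Small cases: f[2]=1, f[3]=2, f[4]=4, f[5]=6, f[6]=9, f[7]=12, f[8]=18.
f[9] = 3×max(6,9) = 3×9 = 27
f[10] = 2×max(8,18) = 2×18 = 36
f[11] = 2×max(9,27) = 2×27 = 54
f[12] = 3×max(9,27) = 3×27 = 81
f[13] = 2×max(11,54) = 2×54 = 108
One optimal split: 3 + 3 + 3 + 2 + 2; product 3×3×3×2×2 = 108.

108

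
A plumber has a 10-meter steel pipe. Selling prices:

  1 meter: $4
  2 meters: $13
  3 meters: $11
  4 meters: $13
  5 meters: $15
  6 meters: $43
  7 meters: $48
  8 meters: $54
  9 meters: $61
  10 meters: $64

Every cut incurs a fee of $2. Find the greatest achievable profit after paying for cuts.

65

Build net[k] bottom-up: net[k] = max over allowed piece i of (p[i] + net[k−i]) − 2 per cut.
net[1] = 4
net[2] = 13
net[3] = 15  (first piece 1, then net[2]=13)
net[4] = 24  (first piece 2, then net[2]=13)
net[5] = 26  (first piece 1, then net[4]=24)
net[6] = 43
net[7] = 48
net[8] = 54  (first piece 2, then net[6]=43)
net[9] = 61
net[10] = 65  (first piece 2, then net[8]=54)
One optimal plan: pieces 6 + 2 + 2 (2 cuts) → $69 − $4 = $65.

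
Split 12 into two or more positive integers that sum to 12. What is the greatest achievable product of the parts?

81

Let P[k] be the best product for length k (with at least one cut). For each first piece i, the rest contributes max(k−i, P[k−i]).
Small cases: P[2]=1, P[3]=2, P[4]=4, P[5]=6.
P[6] = max(1*6, 2*4, 3*3, 4*2, 5*1) = 9
P[7] = max(1*9, 2*6, 3*4, 4*3, 5*2, 6*1) = 12
P[8] = max(1*12, 2*9, 3*6, …, 6*2, 7*1) = 18
P[9] = max(1*18, 2*12, 3*9, …, 7*2, 8*1) = 27
P[10] = max(1*27, 2*18, 3*12, …, 8*2, 9*1) = 36
P[11] = max(1*36, 2*27, 3*18, …, 9*2, 10*1) = 54
P[12] = max(1*54, 2*36, 3*27, …, 10*2, 11*1) = 81
One optimal split: 3 + 3 + 3 + 3; product 3*3*3*3 = 81.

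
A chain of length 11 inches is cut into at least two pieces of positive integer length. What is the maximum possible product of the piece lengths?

Let m[k] be the best product for length k (with at least one cut). For each first piece i, the rest contributes max(k−i, m[k−i]).
Small cases: m[2]=1, m[3]=2, m[4]=4, m[5]=6, m[6]=9.
m[7] = max(1×9, 2×6, 3×4, 4×3, 5×2, 6×1) = 12
m[8] = max(1×12, 2×9, 3×6, …, 6×2, 7×1) = 18
m[9] = max(1×18, 2×12, 3×9, …, 7×2, 8×1) = 27
m[10] = max(1×27, 2×18, 3×12, …, 8×2, 9×1) = 36
m[11] = max(1×36, 2×27, 3×18, …, 9×2, 10×1) = 54
One optimal split: 3 + 3 + 3 + 2; product 3×3×3×2 = 54.

54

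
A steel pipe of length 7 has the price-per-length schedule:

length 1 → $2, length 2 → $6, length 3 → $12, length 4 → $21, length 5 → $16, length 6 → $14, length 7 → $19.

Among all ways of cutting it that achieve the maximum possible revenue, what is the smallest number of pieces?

2

Consider every possible first cut. r[k] is the best of p[i]+r[k−i] over all sellable i≤k.
r[1] = 2
r[2] = max(2+2, 6+0) = 6
r[3] = max(2+6, 6+2, 12+0) = 12
r[4] = max(2+12, 6+6, 12+2, 21+0) = 21
r[5] = max(2+21, 6+12, 12+6, 21+2, 16+0) = 23
r[6] = max(2+23, 6+21, 12+12, 21+6, 16+2, 14+0) = 27
r[7] = max(2+27, 6+23, 12+21, …, 14+2, 19+0) = 33
Maximum revenue is $33.
Now minimize piece count subject to staying optimal: for each k, pieces[k] = 1 + min over i with p[i]+r[k−i]=r[k] of pieces[k−i].
pieces[4] = 1
pieces[5] = 2
pieces[6] = 2
pieces[7] = 2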